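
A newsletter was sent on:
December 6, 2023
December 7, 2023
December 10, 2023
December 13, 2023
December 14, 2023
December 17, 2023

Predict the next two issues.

The gap pattern 1, 3, 3, 1, 3 repeats every 3 events.
These are the Wednesdays, Thursdays and Sundays of each week.
The following Wednesday is December 20, 2023.
The following Thursday is December 21, 2023.

December 20, 2023; December 21, 2023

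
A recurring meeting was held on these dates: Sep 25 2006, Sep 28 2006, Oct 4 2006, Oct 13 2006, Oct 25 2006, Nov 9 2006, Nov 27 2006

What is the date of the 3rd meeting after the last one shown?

Feb 7 2007

Intervals are 3, 6, 9, 12, 15, 18 days — an arithmetic progression with common difference 3.
Next gap: 21 days. Nov 27 2006 + 21 days = Dec 18 2006.
Next gap: 24 days. Dec 18 2006 + 24 days = Jan 11 2007.
Next gap: 27 days. Jan 11 2007 + 27 days = Feb 7 2007.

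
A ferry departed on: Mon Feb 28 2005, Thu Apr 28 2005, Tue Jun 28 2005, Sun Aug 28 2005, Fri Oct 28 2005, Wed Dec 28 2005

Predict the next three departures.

Tue Feb 28 2006, Fri Apr 28 2006, Wed Jun 28 2006

Each date is the 28th; the gaps (59, 61, 61, 61, 61) track the month lengths.
The rule is the 28th of every 2 months.
Next: February 2006 → Tue Feb 28 2006.
April 2006: Fri Apr 28 2006.
June 2006: Wed Jun 28 2006.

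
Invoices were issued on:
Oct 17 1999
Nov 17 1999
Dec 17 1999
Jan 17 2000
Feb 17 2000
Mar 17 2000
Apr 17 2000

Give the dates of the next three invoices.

May 17 2000, Jun 17 2000, Jul 17 2000

Gaps: 31, 30, 31, 31, 29, 31 days — not constant. Every event is on the 17th of the month.
Pattern: the 17th of each month.
Next: May 2000 → May 17 2000.
Next: June 2000 → Jun 17 2000.
July 2000: Jul 17 2000.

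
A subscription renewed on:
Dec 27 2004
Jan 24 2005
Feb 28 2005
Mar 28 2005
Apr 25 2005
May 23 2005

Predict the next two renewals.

Gaps: 28, 35, 28, 28, 28 days — a mix of 28 and 35. Every date is a Monday.
Each is the 4th Monday of its month.
4th Monday of June 2005: Jun 27 2005.
4th Monday of July 2005: Jul 25 2005.

Jun 27 2005, Jul 25 2005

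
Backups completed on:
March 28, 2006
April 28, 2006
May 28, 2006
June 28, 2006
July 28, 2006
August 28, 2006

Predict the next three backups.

September 28, 2006; October 28, 2006; November 28, 2006

Each date is the 28th; the gaps (31, 30, 31, 30, 31) track the month lengths.
The rule is the 28th of each month.
September 2006: September 28, 2006.
Next: October 2006 → October 28, 2006.
November 2006: November 28, 2006.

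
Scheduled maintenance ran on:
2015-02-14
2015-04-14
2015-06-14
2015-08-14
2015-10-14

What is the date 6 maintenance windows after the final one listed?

Gaps: 59, 61, 61, 61 days — not constant. Every event is on the 14th of the month.
Pattern: the 14th of every 2 months.
Next: December 2015 → 2015-12-14.
February 2016: 2016-02-14.
Next: April 2016 → 2016-04-14.
Next: June 2016 → 2016-06-14.
Next: August 2016 → 2016-08-14.
October 2016: 2016-10-14.

2016-10-14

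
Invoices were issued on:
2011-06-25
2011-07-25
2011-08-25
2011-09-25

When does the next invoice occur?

2011-10-25

The day-of-month is always 25 (30, 31, 31 days between events).
So this recurs on the 25th of each month.
Next: October 2011 → 2011-10-25.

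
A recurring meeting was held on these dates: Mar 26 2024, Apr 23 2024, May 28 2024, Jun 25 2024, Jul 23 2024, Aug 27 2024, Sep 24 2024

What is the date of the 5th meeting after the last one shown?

Feb 25 2025

All dates are Tuesdays, 28, 35, 28, 28, 35, 28 days apart.
Specifically, the 4th Tuesday of each month.
4th Tuesday of October 2024: Oct 22 2024.
4th Tuesday of November 2024: Nov 26 2024.
December 2024 — 4th Tuesday is Dec 24 2024.
4th Tuesday of January 2025: Jan 28 2025.
February 2025 — 4th Tuesday is Feb 25 2025.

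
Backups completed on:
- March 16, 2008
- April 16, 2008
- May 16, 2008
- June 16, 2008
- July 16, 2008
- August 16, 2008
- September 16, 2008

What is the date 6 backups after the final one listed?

Gaps: 31, 30, 31, 30, 31, 31 days — not constant. Every event is on the 16th of the month.
Pattern: the 16th of each month.
October 2008: October 16, 2008.
November 2008: November 16, 2008.
December 2008: December 16, 2008.
January 2009: January 16, 2009.
Next: February 2009 → February 16, 2009.
Next: March 2009 → March 16, 2009.

March 16, 2009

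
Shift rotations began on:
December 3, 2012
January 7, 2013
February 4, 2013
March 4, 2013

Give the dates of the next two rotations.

Gaps: 35, 28, 28 days — a mix of 28 and 35. Every date is a Monday.
Each is the 1st Monday of its month.
1st Monday of April 2013: April 1, 2013.
May 2013 — 1st Monday is May 6, 2013.

April 1, 2013; May 6, 2013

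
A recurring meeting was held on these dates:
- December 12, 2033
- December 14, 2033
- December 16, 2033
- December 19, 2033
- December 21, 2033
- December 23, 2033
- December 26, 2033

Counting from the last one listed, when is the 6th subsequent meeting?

January 9, 2034

Every event lands on a Monday or Wednesday or Friday (gaps cycle 2, 2, 3, 2, 2, 3).
So the schedule is: every Monday, Wednesday and Friday.
Next Wednesday: December 28, 2033.
The following Friday is December 30, 2033.
The following Monday is January 2, 2034.
The following Wednesday is January 4, 2034.
The following Friday is January 6, 2034.
The following Monday is January 9, 2034.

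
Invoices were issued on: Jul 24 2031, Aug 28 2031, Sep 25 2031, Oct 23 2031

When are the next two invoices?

Nov 27 2031, Dec 25 2031

Gaps: 35, 28, 28 days — a mix of 28 and 35. Every date is a Thursday.
Each is the 4th Thursday of its month.
November 2031 — 4th Thursday is Nov 27 2031.
4th Thursday of December 2031: Dec 25 2031.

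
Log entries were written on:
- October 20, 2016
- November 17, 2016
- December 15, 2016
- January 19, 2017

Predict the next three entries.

These are Thursdays at 28- or 35-day spacing (28, 28, 35).
The pattern: 3rd Thursday of the month.
3rd Thursday of February 2017: February 16, 2017.
3rd Thursday of March 2017: March 16, 2017.
April 2017 — 3rd Thursday is April 20, 2017.

February 16, 2017; March 16, 2017; April 20, 2017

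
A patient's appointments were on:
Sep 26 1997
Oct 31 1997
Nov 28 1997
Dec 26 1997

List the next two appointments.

These are Fridays with 35, 28, 28-day gaps.
Each is the final Friday of its month — Oct 31 1997 is past the 28th, so '4th Friday' doesn't fit.
Last Friday of January 1998: Jan 30 1998.
February 1998 ends with Friday Feb 27 1998.

Jan 30 1998, Feb 27 1998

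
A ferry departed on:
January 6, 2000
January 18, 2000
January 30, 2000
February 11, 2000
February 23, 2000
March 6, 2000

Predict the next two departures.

March 18, 2000; March 30, 2000

Gaps between consecutive events: 12, 12, 12, 12, 12 days — a constant 12-day interval.
March 6, 2000 + 12 days = March 18, 2000.
March 18, 2000 + 12 days = March 30, 2000.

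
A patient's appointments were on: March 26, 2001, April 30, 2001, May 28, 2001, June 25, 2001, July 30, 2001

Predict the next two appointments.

August 27, 2001; September 24, 2001

These are Mondays with 35, 28, 28, 35-day gaps.
Each is the final Monday of its month — April 30, 2001 is past the 28th, so '4th Monday' doesn't fit.
August 2001 ends with Monday August 27, 2001.
September 2001 ends with Monday September 24, 2001.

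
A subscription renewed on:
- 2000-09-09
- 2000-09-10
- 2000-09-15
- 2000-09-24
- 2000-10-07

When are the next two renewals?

2000-10-24, 2000-11-14

Gaps: 1, 5, 9, 13 days — each gap is 4 larger than the previous one.
Next gap: 17 days. 2000-10-07 + 17 days = 2000-10-24.
Next gap: 21 days. 2000-10-24 + 21 days = 2000-11-14.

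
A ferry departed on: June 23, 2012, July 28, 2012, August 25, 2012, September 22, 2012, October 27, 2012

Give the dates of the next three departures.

Gaps: 35, 28, 28, 35 days — a mix of 28 and 35. Every date is a Saturday.
Each is the 4th Saturday of its month.
4th Saturday of November 2012: November 24, 2012.
December 2012 — 4th Saturday is December 22, 2012.
January 2013 — 4th Saturday is January 26, 2013.

November 24, 2012; December 22, 2012; January 26, 2013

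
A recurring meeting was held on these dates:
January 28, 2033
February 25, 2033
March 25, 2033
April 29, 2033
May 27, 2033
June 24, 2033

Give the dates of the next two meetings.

July 29, 2033; August 26, 2033

All Fridays; the gaps (28, 28, 35, 28, 28) vary with month length.
This is the last Friday of each month.
Last Friday of July 2033: July 29, 2033.
August 2033 ends with Friday August 26, 2033.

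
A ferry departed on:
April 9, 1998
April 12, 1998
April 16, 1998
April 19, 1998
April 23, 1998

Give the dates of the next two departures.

April 26, 1998; April 30, 1998

The gap pattern 3, 4, 3, 4 repeats every 2 events.
These are the Thursdays and Sundays of each week.
Next Sunday: April 26, 1998.
Next Thursday: April 30, 1998.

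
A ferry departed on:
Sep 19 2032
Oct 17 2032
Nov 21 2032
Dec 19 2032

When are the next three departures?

Jan 16 2033, Feb 20 2033, Mar 20 2033

These are Sundays at 28- or 35-day spacing (28, 35, 28).
The pattern: 3rd Sunday of the month.
3rd Sunday of January 2033: Jan 16 2033.
February 2033 — 3rd Sunday is Feb 20 2033.
3rd Sunday of March 2033: Mar 20 2033.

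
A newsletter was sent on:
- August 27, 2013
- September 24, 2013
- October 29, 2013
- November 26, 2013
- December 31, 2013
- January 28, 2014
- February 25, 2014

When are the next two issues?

March 25, 2014; April 29, 2014

These are Tuesdays with 28, 35, 28, 35, 28, 28-day gaps.
Each is the final Tuesday of its month — October 29, 2013 is past the 28th, so '4th Tuesday' doesn't fit.
Last Tuesday of March 2014: March 25, 2014.
Last Tuesday of April 2014: April 29, 2014.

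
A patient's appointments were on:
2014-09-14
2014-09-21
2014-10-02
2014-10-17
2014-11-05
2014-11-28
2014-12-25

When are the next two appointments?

Intervals are 7, 11, 15, 19, 23, 27 days — an arithmetic progression with common difference 4.
Next gap: 31 days. 2014-12-25 + 31 days = 2015-01-25.
Next gap: 35 days. 2015-01-25 + 35 days = 2015-03-01.

2015-01-25, 2015-03-01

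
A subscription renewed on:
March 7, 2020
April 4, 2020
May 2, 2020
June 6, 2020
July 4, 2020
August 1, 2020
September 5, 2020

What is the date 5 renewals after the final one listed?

February 6, 2021

All dates are Saturdays, 28, 28, 35, 28, 28, 35 days apart.
Specifically, the 1st Saturday of each month.
1st Saturday of October 2020: October 3, 2020.
1st Saturday of November 2020: November 7, 2020.
1st Saturday of December 2020: December 5, 2020.
1st Saturday of January 2021: January 2, 2021.
1st Saturday of February 2021: February 6, 2021.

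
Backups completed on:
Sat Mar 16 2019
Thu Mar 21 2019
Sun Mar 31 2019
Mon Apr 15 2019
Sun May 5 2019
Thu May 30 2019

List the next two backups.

The spacing grows by 5 each time: 5, 10, 15, 20, 25 days.
Next gap: 30 days. Thu May 30 2019 + 30 days = Sat Jun 29 2019.
Next gap: 35 days. Sat Jun 29 2019 + 35 days = Sat Aug 3 2019.

Sat Jun 29 2019, Sat Aug 3 2019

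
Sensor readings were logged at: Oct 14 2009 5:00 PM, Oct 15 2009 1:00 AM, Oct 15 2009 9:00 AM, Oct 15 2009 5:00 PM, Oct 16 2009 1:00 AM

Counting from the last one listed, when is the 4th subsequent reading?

Oct 17 2009 9:00 AM

The interval is a steady 8 hours (8, 8, 8, 8).
Oct 16 2009 1:00 AM + 8 h = Oct 16 2009 9:00 AM.
Oct 16 2009 9:00 AM + 8 h = Oct 16 2009 5:00 PM.
Oct 16 2009 5:00 PM + 8 h = Oct 17 2009 1:00 AM.
Oct 17 2009 1:00 AM + 8 h = Oct 17 2009 9:00 AM.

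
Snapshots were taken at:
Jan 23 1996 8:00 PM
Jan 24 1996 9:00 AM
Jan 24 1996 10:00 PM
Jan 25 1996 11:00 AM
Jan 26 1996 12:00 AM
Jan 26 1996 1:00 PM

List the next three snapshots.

Jan 27 1996 2:00 AM, Jan 27 1996 3:00 PM, Jan 28 1996 4:00 AM

Gaps: 13, 13, 13, 13, 13 hours — each event is 13 hours after the previous one.
Jan 26 1996 1:00 PM + 13 h = Jan 27 1996 2:00 AM.
Jan 27 1996 2:00 AM + 13 h = Jan 27 1996 3:00 PM.
Jan 27 1996 3:00 PM + 13 h = Jan 28 1996 4:00 AM.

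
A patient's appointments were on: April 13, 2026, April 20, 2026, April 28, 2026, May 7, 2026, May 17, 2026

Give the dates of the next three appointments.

May 28, 2026; June 9, 2026; June 22, 2026

Gaps: 7, 8, 9, 10 days — each gap is 1 larger than the previous one.
Next gap: 11 days. May 17, 2026 + 11 days = May 28, 2026.
Next gap: 12 days. May 28, 2026 + 12 days = June 9, 2026.
Next gap: 13 days. June 9, 2026 + 13 days = June 22, 2026.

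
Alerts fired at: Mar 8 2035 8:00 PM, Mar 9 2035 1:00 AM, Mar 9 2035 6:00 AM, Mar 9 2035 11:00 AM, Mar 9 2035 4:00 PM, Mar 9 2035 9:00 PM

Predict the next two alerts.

Spacing: 5, 5, 5, 5, 5 h — constant 5 h.
Mar 9 2035 9:00 PM + 5 h = Mar 10 2035 2:00 AM.
Mar 10 2035 2:00 AM + 5 h = Mar 10 2035 7:00 AM.

Mar 10 2035 2:00 AM, Mar 10 2035 7:00 AM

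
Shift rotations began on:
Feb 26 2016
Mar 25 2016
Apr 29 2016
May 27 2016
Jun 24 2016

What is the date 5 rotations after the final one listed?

Every date is a Friday; gaps 28, 35, 28, 28 days.
Each is the last Friday of its month (at least one falls on the 29th or later, ruling out '4th Friday').
Last Friday of July 2016: Jul 29 2016.
Last Friday of August 2016: Aug 26 2016.
September 2016 ends with Friday Sep 30 2016.
Last Friday of October 2016: Oct 28 2016.
November 2016 ends with Friday Nov 25 2016.

Nov 25 2016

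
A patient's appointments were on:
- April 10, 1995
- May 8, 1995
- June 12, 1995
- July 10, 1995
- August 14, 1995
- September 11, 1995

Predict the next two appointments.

All dates are Mondays, 28, 35, 28, 35, 28 days apart.
Specifically, the 2nd Monday of each month.
2nd Monday of October 1995: October 9, 1995.
November 1995 — 2nd Monday is November 13, 1995.

October 9, 1995; November 13, 1995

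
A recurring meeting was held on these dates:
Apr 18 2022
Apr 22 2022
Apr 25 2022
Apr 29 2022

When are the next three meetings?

May 2 2022, May 6 2022, May 9 2022

Every event lands on a Monday or Friday (gaps cycle 4, 3, 4).
So the schedule is: every Monday and Friday.
Next Monday: May 2 2022.
The following Friday is May 6 2022.
Next Monday: May 9 2022.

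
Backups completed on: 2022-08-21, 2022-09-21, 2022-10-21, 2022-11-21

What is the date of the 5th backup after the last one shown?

2023-04-21

Each date is the 21st; the gaps (31, 30, 31) track the month lengths.
The rule is the 21st of each month.
December 2022: 2022-12-21.
Next: January 2023 → 2023-01-21.
February 2023: 2023-02-21.
Next: March 2023 → 2023-03-21.
Next: April 2023 → 2023-04-21.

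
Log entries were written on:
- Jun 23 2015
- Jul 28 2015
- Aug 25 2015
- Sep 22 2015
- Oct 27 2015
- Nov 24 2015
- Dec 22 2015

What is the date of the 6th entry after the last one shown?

All dates are Tuesdays, 35, 28, 28, 35, 28, 28 days apart.
Specifically, the 4th Tuesday of each month.
4th Tuesday of January 2016: Jan 26 2016.
4th Tuesday of February 2016: Feb 23 2016.
March 2016 — 4th Tuesday is Mar 22 2016.
April 2016 — 4th Tuesday is Apr 26 2016.
4th Tuesday of May 2016: May 24 2016.
June 2016 — 4th Tuesday is Jun 28 2016.

Jun 28 2016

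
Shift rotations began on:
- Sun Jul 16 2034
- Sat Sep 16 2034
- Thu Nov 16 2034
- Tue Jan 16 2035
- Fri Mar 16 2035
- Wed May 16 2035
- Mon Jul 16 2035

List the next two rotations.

Each date is the 16th; the gaps (62, 61, 61, 59, 61, 61) track the month lengths.
The rule is the 16th of every 2 months.
September 2035: Sun Sep 16 2035.
Next: November 2035 → Fri Nov 16 2035.

Sun Sep 16 2035, Fri Nov 16 2035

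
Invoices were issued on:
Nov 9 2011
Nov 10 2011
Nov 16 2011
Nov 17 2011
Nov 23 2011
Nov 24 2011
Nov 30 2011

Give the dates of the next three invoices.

The gap pattern 1, 6, 1, 6, 1, 6 repeats every 2 events.
These are the Wednesdays and Thursdays of each week.
The following Thursday is Dec 1 2011.
Next Wednesday: Dec 7 2011.
Next Thursday: Dec 8 2011.

Dec 1 2011, Dec 7 2011, Dec 8 2011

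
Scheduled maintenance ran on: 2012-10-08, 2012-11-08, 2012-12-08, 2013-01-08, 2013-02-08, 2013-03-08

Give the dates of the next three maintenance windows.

Each date is the 8th; the gaps (31, 30, 31, 31, 28) track the month lengths.
The rule is the 8th of each month.
Next: April 2013 → 2013-04-08.
Next: May 2013 → 2013-05-08.
Next: June 2013 → 2013-06-08.

2013-04-08, 2013-05-08, 2013-06-08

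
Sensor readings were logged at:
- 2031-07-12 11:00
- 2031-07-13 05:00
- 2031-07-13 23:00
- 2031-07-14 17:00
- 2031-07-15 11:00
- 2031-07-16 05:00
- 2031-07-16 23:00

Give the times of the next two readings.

Spacing: 18, 18, 18, 18, 18, 18 h — constant 18 h.
2031-07-16 23:00 + 18 h = 2031-07-17 17:00.
2031-07-17 17:00 + 18 h = 2031-07-18 11:00.

2031-07-17 17:00, 2031-07-18 11:00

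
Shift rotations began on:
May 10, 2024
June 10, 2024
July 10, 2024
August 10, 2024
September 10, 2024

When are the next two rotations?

October 10, 2024; November 10, 2024

Each date is the 10th; the gaps (31, 30, 31, 31) track the month lengths.
The rule is the 10th of each month.
Next: October 2024 → October 10, 2024.
Next: November 2024 → November 10, 2024.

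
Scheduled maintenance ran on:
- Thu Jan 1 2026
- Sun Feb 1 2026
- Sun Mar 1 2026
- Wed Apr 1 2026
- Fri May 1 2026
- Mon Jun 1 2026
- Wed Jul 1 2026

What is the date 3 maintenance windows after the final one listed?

Each date is the 1st; the gaps (31, 28, 31, 30, 31, 30) track the month lengths.
The rule is the 1st of each month.
August 2026: Sat Aug 1 2026.
September 2026: Tue Sep 1 2026.
Next: October 2026 → Thu Oct 1 2026.

Thu Oct 1 2026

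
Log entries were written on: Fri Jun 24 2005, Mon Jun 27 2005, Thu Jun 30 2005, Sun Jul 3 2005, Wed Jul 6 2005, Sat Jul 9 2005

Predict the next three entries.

Every event comes 3 days after the last (3, 3, 3, 3, 3).
Sat Jul 9 2005 + 3 days = Tue Jul 12 2005.
Tue Jul 12 2005 + 3 days = Fri Jul 15 2005.
Fri Jul 15 2005 + 3 days = Mon Jul 18 2005.

Tue Jul 12 2005, Fri Jul 15 2005, Mon Jul 18 2005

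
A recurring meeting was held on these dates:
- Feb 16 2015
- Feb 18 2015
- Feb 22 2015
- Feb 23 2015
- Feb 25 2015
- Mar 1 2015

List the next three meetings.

Mar 2 2015, Mar 4 2015, Mar 8 2015

Every event lands on a Monday or Wednesday or Sunday (gaps cycle 2, 4, 1, 2, 4).
So the schedule is: every Monday, Wednesday and Sunday.
The following Monday is Mar 2 2015.
Next Wednesday: Mar 4 2015.
Next Sunday: Mar 8 2015.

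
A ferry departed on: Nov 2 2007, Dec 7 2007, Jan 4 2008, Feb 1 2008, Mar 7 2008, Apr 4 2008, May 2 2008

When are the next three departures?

All dates are Fridays, 35, 28, 28, 35, 28, 28 days apart.
Specifically, the 1st Friday of each month.
June 2008 — 1st Friday is Jun 6 2008.
July 2008 — 1st Friday is Jul 4 2008.
August 2008 — 1st Friday is Aug 1 2008.

Jun 6 2008, Jul 4 2008, Aug 1 2008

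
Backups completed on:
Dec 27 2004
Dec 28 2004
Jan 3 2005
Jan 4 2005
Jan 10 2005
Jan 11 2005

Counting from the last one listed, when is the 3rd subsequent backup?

Jan 24 2005

The gap pattern 1, 6, 1, 6, 1 repeats every 2 events.
These are the Mondays and Tuesdays of each week.
The following Monday is Jan 17 2005.
The following Tuesday is Jan 18 2005.
The following Monday is Jan 24 2005.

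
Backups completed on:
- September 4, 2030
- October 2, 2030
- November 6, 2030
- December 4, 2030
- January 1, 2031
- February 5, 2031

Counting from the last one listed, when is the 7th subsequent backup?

September 3, 2031

All dates are Wednesdays, 28, 35, 28, 28, 35 days apart.
Specifically, the 1st Wednesday of each month.
March 2031 — 1st Wednesday is March 5, 2031.
April 2031 — 1st Wednesday is April 2, 2031.
1st Wednesday of May 2031: May 7, 2031.
1st Wednesday of June 2031: June 4, 2031.
1st Wednesday of July 2031: July 2, 2031.
1st Wednesday of August 2031: August 6, 2031.
1st Wednesday of September 2031: September 3, 2031.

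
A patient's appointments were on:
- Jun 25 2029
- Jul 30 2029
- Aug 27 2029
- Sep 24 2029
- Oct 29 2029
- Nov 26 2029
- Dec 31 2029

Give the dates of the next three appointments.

Jan 28 2030, Feb 25 2030, Mar 25 2030

All Mondays; the gaps (35, 28, 28, 35, 28, 35) vary with month length.
This is the last Monday of each month.
January 2030 ends with Monday Jan 28 2030.
February 2030 ends with Monday Feb 25 2030.
Last Monday of March 2030: Mar 25 2030.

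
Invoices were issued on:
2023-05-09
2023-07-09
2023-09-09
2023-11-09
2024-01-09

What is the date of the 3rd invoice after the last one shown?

2024-07-09

Each date is the 9th; the gaps (61, 62, 61, 61) track the month lengths.
The rule is the 9th of every 2 months.
Next: March 2024 → 2024-03-09.
May 2024: 2024-05-09.
July 2024: 2024-07-09.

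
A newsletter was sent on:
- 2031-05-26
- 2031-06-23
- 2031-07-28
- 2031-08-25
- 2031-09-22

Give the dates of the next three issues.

All dates are Mondays, 28, 35, 28, 28 days apart.
Specifically, the 4th Monday of each month.
October 2031 — 4th Monday is 2031-10-27.
4th Monday of November 2031: 2031-11-24.
4th Monday of December 2031: 2031-12-22.

2031-10-27, 2031-11-24, 2031-12-22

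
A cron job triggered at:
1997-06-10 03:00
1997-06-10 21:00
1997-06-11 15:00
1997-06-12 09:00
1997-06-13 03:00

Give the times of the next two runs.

The interval is a steady 18 hours (18, 18, 18, 18).
1997-06-13 03:00 + 18 h = 1997-06-13 21:00.
1997-06-13 21:00 + 18 h = 1997-06-14 15:00.

1997-06-13 21:00, 1997-06-14 15:00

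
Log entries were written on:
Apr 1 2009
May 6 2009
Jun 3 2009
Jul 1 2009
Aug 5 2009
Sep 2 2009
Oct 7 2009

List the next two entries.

Nov 4 2009, Dec 2 2009

All dates are Wednesdays, 35, 28, 28, 35, 28, 35 days apart.
Specifically, the 1st Wednesday of each month.
November 2009 — 1st Wednesday is Nov 4 2009.
December 2009 — 1st Wednesday is Dec 2 2009.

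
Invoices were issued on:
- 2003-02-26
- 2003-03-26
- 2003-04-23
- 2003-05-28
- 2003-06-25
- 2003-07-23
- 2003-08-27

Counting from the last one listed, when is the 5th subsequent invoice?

These are Wednesdays at 28- or 35-day spacing (28, 28, 35, 28, 28, 35).
The pattern: 4th Wednesday of the month.
September 2003 — 4th Wednesday is 2003-09-24.
October 2003 — 4th Wednesday is 2003-10-22.
November 2003 — 4th Wednesday is 2003-11-26.
December 2003 — 4th Wednesday is 2003-12-24.
January 2004 — 4th Wednesday is 2004-01-28.

2004-01-28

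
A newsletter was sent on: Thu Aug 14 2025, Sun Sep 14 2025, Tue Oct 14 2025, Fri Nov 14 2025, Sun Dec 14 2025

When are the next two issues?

Each date is the 14th; the gaps (31, 30, 31, 30) track the month lengths.
The rule is the 14th of each month.
January 2026: Wed Jan 14 2026.
Next: February 2026 → Sat Feb 14 2026.

Wed Jan 14 2026, Sat Feb 14 2026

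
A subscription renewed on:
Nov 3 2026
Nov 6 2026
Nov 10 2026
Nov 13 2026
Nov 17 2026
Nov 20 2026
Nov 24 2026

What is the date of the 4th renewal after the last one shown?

Every event lands on a Tuesday or Friday (gaps cycle 3, 4, 3, 4, 3, 4).
So the schedule is: every Tuesday and Friday.
Next Friday: Nov 27 2026.
Next Tuesday: Dec 1 2026.
Next Friday: Dec 4 2026.
The following Tuesday is Dec 8 2026.

Dec 8 2026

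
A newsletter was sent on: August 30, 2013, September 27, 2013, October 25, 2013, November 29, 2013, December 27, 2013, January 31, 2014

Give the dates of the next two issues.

February 28, 2014; March 28, 2014

These are Fridays with 28, 28, 35, 28, 35-day gaps.
Each is the final Friday of its month — August 30, 2013 is past the 28th, so '4th Friday' doesn't fit.
Last Friday of February 2014: February 28, 2014.
Last Friday of March 2014: March 28, 2014.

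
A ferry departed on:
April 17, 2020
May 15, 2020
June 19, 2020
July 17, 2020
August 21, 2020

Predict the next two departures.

September 18, 2020; October 16, 2020

These are Fridays at 28- or 35-day spacing (28, 35, 28, 35).
The pattern: 3rd Friday of the month.
September 2020 — 3rd Friday is September 18, 2020.
October 2020 — 3rd Friday is October 16, 2020.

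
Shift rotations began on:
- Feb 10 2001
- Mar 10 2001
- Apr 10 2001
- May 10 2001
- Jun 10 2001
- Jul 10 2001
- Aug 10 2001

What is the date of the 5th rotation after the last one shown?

Jan 10 2002

The day-of-month is always 10 (28, 31, 30, 31, 30, 31 days between events).
So this recurs on the 10th of each month.
Next: September 2001 → Sep 10 2001.
Next: October 2001 → Oct 10 2001.
November 2001: Nov 10 2001.
Next: December 2001 → Dec 10 2001.
Next: January 2002 → Jan 10 2002.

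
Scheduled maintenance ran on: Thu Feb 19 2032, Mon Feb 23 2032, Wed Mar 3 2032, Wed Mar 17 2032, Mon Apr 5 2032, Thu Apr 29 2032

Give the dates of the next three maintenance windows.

The spacing grows by 5 each time: 4, 9, 14, 19, 24 days.
Next gap: 29 days. Thu Apr 29 2032 + 29 days = Fri May 28 2032.
Next gap: 34 days. Fri May 28 2032 + 34 days = Thu Jul 1 2032.
Next gap: 39 days. Thu Jul 1 2032 + 39 days = Mon Aug 9 2032.

Fri May 28 2032, Thu Jul 1 2032, Mon Aug 9 2032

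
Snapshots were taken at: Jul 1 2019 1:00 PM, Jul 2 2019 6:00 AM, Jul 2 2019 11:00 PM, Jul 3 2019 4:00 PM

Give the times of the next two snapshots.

The interval is a steady 17 hours (17, 17, 17).
Jul 3 2019 4:00 PM + 17 h = Jul 4 2019 9:00 AM.
Jul 4 2019 9:00 AM + 17 h = Jul 5 2019 2:00 AM.

Jul 4 2019 9:00 AM, Jul 5 2019 2:00 AM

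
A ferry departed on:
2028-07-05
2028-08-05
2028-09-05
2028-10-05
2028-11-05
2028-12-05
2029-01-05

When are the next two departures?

2029-02-05, 2029-03-05

Gaps: 31, 31, 30, 31, 30, 31 days — not constant. Every event is on the 5th of the month.
Pattern: the 5th of each month.
Next: February 2029 → 2029-02-05.
March 2029: 2029-03-05.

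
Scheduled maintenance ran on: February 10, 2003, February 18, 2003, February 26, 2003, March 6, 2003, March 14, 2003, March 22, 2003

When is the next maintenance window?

March 30, 2003

Gaps between consecutive events: 8, 8, 8, 8, 8 days — a constant 8-day interval.
March 22, 2003 + 8 days = March 30, 2003.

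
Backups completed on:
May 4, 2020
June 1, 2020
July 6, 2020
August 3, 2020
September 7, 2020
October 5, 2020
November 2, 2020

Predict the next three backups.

These are Mondays at 28- or 35-day spacing (28, 35, 28, 35, 28, 28).
The pattern: 1st Monday of the month.
December 2020 — 1st Monday is December 7, 2020.
1st Monday of January 2021: January 4, 2021.
1st Monday of February 2021: February 1, 2021.

December 7, 2020; January 4, 2021; February 1, 2021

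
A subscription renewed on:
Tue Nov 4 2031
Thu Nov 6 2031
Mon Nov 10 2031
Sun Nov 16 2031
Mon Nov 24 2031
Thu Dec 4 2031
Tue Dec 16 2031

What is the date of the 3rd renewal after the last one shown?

Mon Feb 2 2032

Gaps: 2, 4, 6, 8, 10, 12 days — each gap is 2 larger than the previous one.
Next gap: 14 days. Tue Dec 16 2031 + 14 days = Tue Dec 30 2031.
Next gap: 16 days. Tue Dec 30 2031 + 16 days = Thu Jan 15 2032.
Next gap: 18 days. Thu Jan 15 2032 + 18 days = Mon Feb 2 2032.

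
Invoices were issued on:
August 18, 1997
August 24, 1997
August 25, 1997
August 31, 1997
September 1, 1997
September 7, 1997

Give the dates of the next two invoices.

The gap pattern 6, 1, 6, 1, 6 repeats every 2 events.
These are the Mondays and Sundays of each week.
The following Monday is September 8, 1997.
The following Sunday is September 14, 1997.

September 8, 1997; September 14, 1997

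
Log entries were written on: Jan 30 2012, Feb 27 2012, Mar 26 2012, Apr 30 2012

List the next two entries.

These are Mondays with 28, 28, 35-day gaps.
Each is the final Monday of its month — Jan 30 2012 is past the 28th, so '4th Monday' doesn't fit.
May 2012 ends with Monday May 28 2012.
Last Monday of June 2012: Jun 25 2012.

May 28 2012, Jun 25 2012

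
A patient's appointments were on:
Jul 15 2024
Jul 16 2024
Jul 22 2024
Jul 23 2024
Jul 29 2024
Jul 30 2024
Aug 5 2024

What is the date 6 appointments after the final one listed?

Gaps: 1, 6, 1, 6, 1, 6 days — not constant, but cyclic with period 2.
The events fall on every Monday and Tuesday.
The following Tuesday is Aug 6 2024.
The following Monday is Aug 12 2024.
The following Tuesday is Aug 13 2024.
Next Monday: Aug 19 2024.
The following Tuesday is Aug 20 2024.
Next Monday: Aug 26 2024.

Aug 26 2024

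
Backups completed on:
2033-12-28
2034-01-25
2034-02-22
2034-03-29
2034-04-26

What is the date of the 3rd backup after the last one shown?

2034-07-26

All Wednesdays; the gaps (28, 28, 35, 28) vary with month length.
This is the last Wednesday of each month.
Last Wednesday of May 2034: 2034-05-31.
Last Wednesday of June 2034: 2034-06-28.
Last Wednesday of July 2034: 2034-07-26.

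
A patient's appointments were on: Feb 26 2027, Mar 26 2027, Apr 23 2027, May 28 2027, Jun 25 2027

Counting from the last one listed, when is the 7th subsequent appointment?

Gaps: 28, 28, 35, 28 days — a mix of 28 and 35. Every date is a Friday.
Each is the 4th Friday of its month.
4th Friday of July 2027: Jul 23 2027.
4th Friday of August 2027: Aug 27 2027.
September 2027 — 4th Friday is Sep 24 2027.
4th Friday of October 2027: Oct 22 2027.
November 2027 — 4th Friday is Nov 26 2027.
December 2027 — 4th Friday is Dec 24 2027.
January 2028 — 4th Friday is Jan 28 2028.

Jan 28 2028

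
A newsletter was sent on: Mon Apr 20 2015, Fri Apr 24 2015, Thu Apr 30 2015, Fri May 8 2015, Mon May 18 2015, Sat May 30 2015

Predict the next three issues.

Sat Jun 13 2015, Mon Jun 29 2015, Fri Jul 17 2015

Intervals are 4, 6, 8, 10, 12 days — an arithmetic progression with common difference 2.
Next gap: 14 days. Sat May 30 2015 + 14 days = Sat Jun 13 2015.
Next gap: 16 days. Sat Jun 13 2015 + 16 days = Mon Jun 29 2015.
Next gap: 18 days. Mon Jun 29 2015 + 18 days = Fri Jul 17 2015.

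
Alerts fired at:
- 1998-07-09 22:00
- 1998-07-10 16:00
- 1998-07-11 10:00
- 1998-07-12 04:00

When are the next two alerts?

Gaps: 18, 18, 18 hours — each event is 18 hours after the previous one.
1998-07-12 04:00 + 18 h = 1998-07-12 22:00.
1998-07-12 22:00 + 18 h = 1998-07-13 16:00.

1998-07-12 22:00, 1998-07-13 16:00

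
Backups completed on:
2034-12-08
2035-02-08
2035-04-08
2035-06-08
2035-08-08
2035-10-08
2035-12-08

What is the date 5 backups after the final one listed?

2036-10-08

The day-of-month is always 8 (62, 59, 61, 61, 61, 61 days between events).
So this recurs on the 8th of every 2 months.
Next: February 2036 → 2036-02-08.
Next: April 2036 → 2036-04-08.
June 2036: 2036-06-08.
Next: August 2036 → 2036-08-08.
October 2036: 2036-10-08.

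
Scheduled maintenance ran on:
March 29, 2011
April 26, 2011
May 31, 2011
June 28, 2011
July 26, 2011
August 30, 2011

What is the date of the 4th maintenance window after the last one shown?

All Tuesdays; the gaps (28, 35, 28, 28, 35) vary with month length.
This is the last Tuesday of each month.
Last Tuesday of September 2011: September 27, 2011.
Last Tuesday of October 2011: October 25, 2011.
Last Tuesday of November 2011: November 29, 2011.
Last Tuesday of December 2011: December 27, 2011.

December 27, 2011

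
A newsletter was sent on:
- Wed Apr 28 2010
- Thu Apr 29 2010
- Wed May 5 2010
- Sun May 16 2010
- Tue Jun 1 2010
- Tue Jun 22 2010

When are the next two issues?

Sun Jul 18 2010, Wed Aug 18 2010

Intervals are 1, 6, 11, 16, 21 days — an arithmetic progression with common difference 5.
Next gap: 26 days. Tue Jun 22 2010 + 26 days = Sun Jul 18 2010.
Next gap: 31 days. Sun Jul 18 2010 + 31 days = Wed Aug 18 2010.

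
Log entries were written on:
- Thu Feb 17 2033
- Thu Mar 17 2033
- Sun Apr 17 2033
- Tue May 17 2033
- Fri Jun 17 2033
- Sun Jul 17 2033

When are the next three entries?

Wed Aug 17 2033, Sat Sep 17 2033, Mon Oct 17 2033

Gaps: 28, 31, 30, 31, 30 days — not constant. Every event is on the 17th of the month.
Pattern: the 17th of each month.
Next: August 2033 → Wed Aug 17 2033.
September 2033: Sat Sep 17 2033.
Next: October 2033 → Mon Oct 17 2033.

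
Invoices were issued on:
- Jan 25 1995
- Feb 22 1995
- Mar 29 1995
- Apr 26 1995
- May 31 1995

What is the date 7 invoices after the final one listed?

Dec 27 1995

Every date is a Wednesday; gaps 28, 35, 28, 35 days.
Each is the last Wednesday of its month (at least one falls on the 29th or later, ruling out '4th Wednesday').
Last Wednesday of June 1995: Jun 28 1995.
Last Wednesday of July 1995: Jul 26 1995.
Last Wednesday of August 1995: Aug 30 1995.
Last Wednesday of September 1995: Sep 27 1995.
Last Wednesday of October 1995: Oct 25 1995.
Last Wednesday of November 1995: Nov 29 1995.
Last Wednesday of December 1995: Dec 27 1995.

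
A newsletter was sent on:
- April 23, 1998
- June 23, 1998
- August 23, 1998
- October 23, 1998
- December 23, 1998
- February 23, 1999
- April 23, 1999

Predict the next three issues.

June 23, 1999; August 23, 1999; October 23, 1999

Gaps: 61, 61, 61, 61, 62, 59 days — not constant. Every event is on the 23rd of the month.
Pattern: the 23rd of every 2 months.
Next: June 1999 → June 23, 1999.
Next: August 1999 → August 23, 1999.
October 1999: October 23, 1999.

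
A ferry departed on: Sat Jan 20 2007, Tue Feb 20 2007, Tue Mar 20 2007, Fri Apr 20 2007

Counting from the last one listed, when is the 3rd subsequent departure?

The day-of-month is always 20 (31, 28, 31 days between events).
So this recurs on the 20th of each month.
Next: May 2007 → Sun May 20 2007.
Next: June 2007 → Wed Jun 20 2007.
July 2007: Fri Jul 20 2007.

Fri Jul 20 2007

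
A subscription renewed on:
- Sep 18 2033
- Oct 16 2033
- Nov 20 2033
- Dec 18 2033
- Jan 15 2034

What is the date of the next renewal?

These are Sundays at 28- or 35-day spacing (28, 35, 28, 28).
The pattern: 3rd Sunday of the month.
February 2034 — 3rd Sunday is Feb 19 2034.

Feb 19 2034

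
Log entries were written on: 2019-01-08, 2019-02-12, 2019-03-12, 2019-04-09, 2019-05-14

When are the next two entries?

Gaps: 35, 28, 28, 35 days — a mix of 28 and 35. Every date is a Tuesday.
Each is the 2nd Tuesday of its month.
2nd Tuesday of June 2019: 2019-06-11.
2nd Tuesday of July 2019: 2019-07-09.

2019-06-11, 2019-07-09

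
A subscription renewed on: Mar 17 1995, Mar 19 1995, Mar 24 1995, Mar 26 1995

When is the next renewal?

Mar 31 1995

The gap pattern 2, 5, 2 repeats every 2 events.
These are the Fridays and Sundays of each week.
Next Friday: Mar 31 1995.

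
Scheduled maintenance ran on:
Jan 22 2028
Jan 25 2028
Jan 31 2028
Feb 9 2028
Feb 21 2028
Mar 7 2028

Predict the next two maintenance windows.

Mar 25 2028, Apr 15 2028

Intervals are 3, 6, 9, 12, 15 days — an arithmetic progression with common difference 3.
Next gap: 18 days. Mar 7 2028 + 18 days = Mar 25 2028.
Next gap: 21 days. Mar 25 2028 + 21 days = Apr 15 2028.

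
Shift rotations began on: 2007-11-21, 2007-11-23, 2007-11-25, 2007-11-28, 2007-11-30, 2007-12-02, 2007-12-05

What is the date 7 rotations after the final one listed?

Every event lands on a Wednesday or Friday or Sunday (gaps cycle 2, 2, 3, 2, 2, 3).
So the schedule is: every Wednesday, Friday and Sunday.
Next Friday: 2007-12-07.
The following Sunday is 2007-12-09.
Next Wednesday: 2007-12-12.
The following Friday is 2007-12-14.
The following Sunday is 2007-12-16.
The following Wednesday is 2007-12-19.
The following Friday is 2007-12-21.

2007-12-21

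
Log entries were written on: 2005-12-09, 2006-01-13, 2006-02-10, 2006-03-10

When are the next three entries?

2006-04-14, 2006-05-12, 2006-06-09

All dates are Fridays, 35, 28, 28 days apart.
Specifically, the 2nd Friday of each month.
April 2006 — 2nd Friday is 2006-04-14.
2nd Friday of May 2006: 2006-05-12.
June 2006 — 2nd Friday is 2006-06-09.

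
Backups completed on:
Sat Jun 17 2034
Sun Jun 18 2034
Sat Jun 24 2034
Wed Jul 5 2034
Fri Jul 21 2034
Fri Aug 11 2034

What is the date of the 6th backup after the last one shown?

Gaps: 1, 6, 11, 16, 21 days — each gap is 5 larger than the previous one.
Next gap: 26 days. Fri Aug 11 2034 + 26 days = Wed Sep 6 2034.
Next gap: 31 days. Wed Sep 6 2034 + 31 days = Sat Oct 7 2034.
Next gap: 36 days. Sat Oct 7 2034 + 36 days = Sun Nov 12 2034.
Next gap: 41 days. Sun Nov 12 2034 + 41 days = Sat Dec 23 2034.
Next gap: 46 days. Sat Dec 23 2034 + 46 days = Wed Feb 7 2035.
Next gap: 51 days. Wed Feb 7 2035 + 51 days = Fri Mar 30 2035.

Fri Mar 30 2035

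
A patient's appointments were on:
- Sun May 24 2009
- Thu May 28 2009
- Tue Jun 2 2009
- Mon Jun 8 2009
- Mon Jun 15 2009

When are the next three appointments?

Intervals are 4, 5, 6, 7 days — an arithmetic progression with common difference 1.
Next gap: 8 days. Mon Jun 15 2009 + 8 days = Tue Jun 23 2009.
Next gap: 9 days. Tue Jun 23 2009 + 9 days = Thu Jul 2 2009.
Next gap: 10 days. Thu Jul 2 2009 + 10 days = Sun Jul 12 2009.

Tue Jun 23 2009, Thu Jul 2 2009, Sun Jul 12 2009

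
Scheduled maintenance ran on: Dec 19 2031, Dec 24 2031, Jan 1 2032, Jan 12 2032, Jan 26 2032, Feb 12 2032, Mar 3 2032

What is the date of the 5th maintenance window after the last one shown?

Gaps: 5, 8, 11, 14, 17, 20 days — each gap is 3 larger than the previous one.
Next gap: 23 days. Mar 3 2032 + 23 days = Mar 26 2032.
Next gap: 26 days. Mar 26 2032 + 26 days = Apr 21 2032.
Next gap: 29 days. Apr 21 2032 + 29 days = May 20 2032.
Next gap: 32 days. May 20 2032 + 32 days = Jun 21 2032.
Next gap: 35 days. Jun 21 2032 + 35 days = Jul 26 2032.

Jul 26 2032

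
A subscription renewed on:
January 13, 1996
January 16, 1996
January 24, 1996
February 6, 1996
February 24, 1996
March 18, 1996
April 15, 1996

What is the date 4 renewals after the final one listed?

Intervals are 3, 8, 13, 18, 23, 28 days — an arithmetic progression with common difference 5.
Next gap: 33 days. April 15, 1996 + 33 days = May 18, 1996.
Next gap: 38 days. May 18, 1996 + 38 days = June 25, 1996.
Next gap: 43 days. June 25, 1996 + 43 days = August 7, 1996.
Next gap: 48 days. August 7, 1996 + 48 days = September 24, 1996.

September 24, 1996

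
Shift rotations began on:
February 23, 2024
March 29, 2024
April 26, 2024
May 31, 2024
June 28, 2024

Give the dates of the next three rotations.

July 26, 2024; August 30, 2024; September 27, 2024

These are Fridays with 35, 28, 35, 28-day gaps.
Each is the final Friday of its month — March 29, 2024 is past the 28th, so '4th Friday' doesn't fit.
Last Friday of July 2024: July 26, 2024.
August 2024 ends with Friday August 30, 2024.
September 2024 ends with Friday September 27, 2024.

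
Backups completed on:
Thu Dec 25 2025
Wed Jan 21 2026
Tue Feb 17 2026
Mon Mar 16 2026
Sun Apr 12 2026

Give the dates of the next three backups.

Sat May 9 2026, Fri Jun 5 2026, Thu Jul 2 2026

Gaps between consecutive events: 27, 27, 27, 27 days — a constant 27-day interval.
Sun Apr 12 2026 + 27 days = Sat May 9 2026.
Sat May 9 2026 + 27 days = Fri Jun 5 2026.
Fri Jun 5 2026 + 27 days = Thu Jul 2 2026.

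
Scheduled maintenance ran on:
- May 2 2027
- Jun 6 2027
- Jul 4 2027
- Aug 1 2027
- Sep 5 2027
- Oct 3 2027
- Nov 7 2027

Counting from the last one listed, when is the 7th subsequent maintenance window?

Gaps: 35, 28, 28, 35, 28, 35 days — a mix of 28 and 35. Every date is a Sunday.
Each is the 1st Sunday of its month.
1st Sunday of December 2027: Dec 5 2027.
January 2028 — 1st Sunday is Jan 2 2028.
1st Sunday of February 2028: Feb 6 2028.
1st Sunday of March 2028: Mar 5 2028.
April 2028 — 1st Sunday is Apr 2 2028.
May 2028 — 1st Sunday is May 7 2028.
June 2028 — 1st Sunday is Jun 4 2028.

Jun 4 2028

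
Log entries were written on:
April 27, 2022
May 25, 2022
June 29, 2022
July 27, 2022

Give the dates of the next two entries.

August 31, 2022; September 28, 2022

Every date is a Wednesday; gaps 28, 35, 28 days.
Each is the last Wednesday of its month (at least one falls on the 29th or later, ruling out '4th Wednesday').
Last Wednesday of August 2022: August 31, 2022.
Last Wednesday of September 2022: September 28, 2022.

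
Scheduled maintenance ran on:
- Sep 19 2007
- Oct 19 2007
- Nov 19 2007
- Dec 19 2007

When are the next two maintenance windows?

Jan 19 2008, Feb 19 2008

Each date is the 19th; the gaps (30, 31, 30) track the month lengths.
The rule is the 19th of each month.
January 2008: Jan 19 2008.
Next: February 2008 → Feb 19 2008.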